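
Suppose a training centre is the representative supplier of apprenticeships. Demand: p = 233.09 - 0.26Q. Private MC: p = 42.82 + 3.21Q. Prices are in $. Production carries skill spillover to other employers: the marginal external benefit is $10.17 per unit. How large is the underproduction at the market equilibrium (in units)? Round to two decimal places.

Market equilibrium (private): 42.82 + 3.21Q = 233.09 - 0.26Q → Q_m = 54.8329.
Social marginal cost = private MC − MEB = 32.65 + 3.21Q.
Set SMC = demand: 32.65 + 3.21Q = 233.09 - 0.26Q → Q* = 57.7637.
Gap = |54.8329 − 57.7637| = 2.9308.

2.93 units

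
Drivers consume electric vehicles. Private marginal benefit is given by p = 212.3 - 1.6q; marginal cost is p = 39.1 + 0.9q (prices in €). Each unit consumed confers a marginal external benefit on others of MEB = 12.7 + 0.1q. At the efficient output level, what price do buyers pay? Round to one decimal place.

Social marginal benefit = demand + MEB = 225.0 - 1.5q.
Set SMB = MC: 225.0 - 1.5q = 39.1 + 0.9q → q* = 77.4583.
Consumer price on the demand curve at q*: 212.3 − 1.6×77.4583 = 88.3667.

P = €88.4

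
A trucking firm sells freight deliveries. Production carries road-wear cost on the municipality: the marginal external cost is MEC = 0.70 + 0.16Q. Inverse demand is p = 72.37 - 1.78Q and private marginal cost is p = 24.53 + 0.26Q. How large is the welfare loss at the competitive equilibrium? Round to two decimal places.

DWL = 4.50

Market equilibrium (private): 24.53 + 0.26Q = 72.37 - 1.78Q → Q_m = 23.4510.
Social marginal cost = private MC + MEC = 25.23 + 0.42Q.
Set SMC = demand: 25.23 + 0.42Q = 72.37 - 1.78Q → Q* = 21.4273.
Height of the DWL triangle at Q_m is SMC(Q_m) − demand(Q_m) = MEC(Q_m) = 4.4522.
DWL = ½ × 2.0237 × 4.4522 = 4.5050.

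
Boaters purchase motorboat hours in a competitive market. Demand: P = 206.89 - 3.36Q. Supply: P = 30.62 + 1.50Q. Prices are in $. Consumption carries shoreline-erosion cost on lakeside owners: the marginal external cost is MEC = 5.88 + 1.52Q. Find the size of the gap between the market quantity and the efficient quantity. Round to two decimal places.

Market equilibrium (private): 30.62 + 1.50Q = 206.89 - 3.36Q → Q_m = 36.2695.
Social marginal benefit = demand − MEC = 201.01 - 4.88Q.
Set SMB = MC: 201.01 - 4.88Q = 30.62 + 1.50Q → Q* = 26.7069.
Gap = |36.2695 − 26.7069| = 9.5626.

9.56 units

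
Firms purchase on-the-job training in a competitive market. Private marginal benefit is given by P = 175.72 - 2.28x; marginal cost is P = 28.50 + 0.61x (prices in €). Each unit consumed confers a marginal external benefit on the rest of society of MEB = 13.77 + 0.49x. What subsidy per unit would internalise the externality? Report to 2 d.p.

Social marginal benefit = demand + MEB = 189.49 - 1.79x.
Set SMB = MC: 189.49 - 1.79x = 28.50 + 0.61x → x* = 67.0792.
The Pigouvian subsidy equals MEB at x*: 13.77 + 0.49×67.0792 = 46.6388.

subsidy = €46.64 per unit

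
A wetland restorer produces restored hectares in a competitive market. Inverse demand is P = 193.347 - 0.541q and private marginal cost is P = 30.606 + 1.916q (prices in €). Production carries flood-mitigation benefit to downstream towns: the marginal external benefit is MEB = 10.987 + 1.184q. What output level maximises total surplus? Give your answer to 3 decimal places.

Social marginal cost = private MC − MEB = 19.619 + 0.732q.
Set SMC = demand: 19.619 + 0.732q = 193.347 - 0.541q → q* = 136.4713.

q* = 136.471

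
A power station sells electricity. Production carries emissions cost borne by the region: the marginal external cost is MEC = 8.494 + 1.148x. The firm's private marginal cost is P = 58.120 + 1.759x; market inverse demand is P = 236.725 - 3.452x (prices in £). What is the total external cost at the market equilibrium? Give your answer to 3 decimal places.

Market equilibrium (private): 58.120 + 1.759x = 236.725 - 3.452x → x_m = 34.2746.
Total external cost = ∫₀^{x_m} (8.494 + 1.148x) dx = 8.494×34.2746 + ½×1.148×34.2746² = 965.4339.

£965.434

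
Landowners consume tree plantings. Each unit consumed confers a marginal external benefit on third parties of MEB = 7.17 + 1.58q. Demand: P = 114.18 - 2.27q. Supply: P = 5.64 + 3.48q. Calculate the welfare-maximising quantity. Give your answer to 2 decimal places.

q* = 27.75

Social marginal benefit = demand + MEB = 121.35 - 0.69q.
Set SMB = MC: 121.35 - 0.69q = 5.64 + 3.48q → q* = 27.7482.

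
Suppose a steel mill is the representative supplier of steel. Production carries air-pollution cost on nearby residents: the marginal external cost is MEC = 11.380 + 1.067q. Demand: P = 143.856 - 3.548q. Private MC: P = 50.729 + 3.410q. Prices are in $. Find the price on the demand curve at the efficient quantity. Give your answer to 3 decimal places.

Social marginal cost = private MC + MEC = 62.109 + 4.477q.
Set SMC = demand: 62.109 + 4.477q = 143.856 - 3.548q → q* = 10.1865.
Consumer price on the demand curve at q*: 143.856 − 3.548×10.1865 = 107.7143.

P = $107.714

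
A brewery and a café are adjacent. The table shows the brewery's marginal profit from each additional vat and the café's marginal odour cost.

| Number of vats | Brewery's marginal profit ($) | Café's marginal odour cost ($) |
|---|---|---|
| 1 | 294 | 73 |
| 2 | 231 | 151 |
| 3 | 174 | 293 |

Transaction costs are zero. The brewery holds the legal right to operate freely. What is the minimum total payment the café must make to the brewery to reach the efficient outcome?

$174

Left alone the brewery would choose level 3 (marginal profit stays positive).
Efficient level: k* = 2 (marginal profit ≥ marginal odour cost through 2).
The café must at least cover the brewery's forgone profit from cutting 3→2: 174 = 174.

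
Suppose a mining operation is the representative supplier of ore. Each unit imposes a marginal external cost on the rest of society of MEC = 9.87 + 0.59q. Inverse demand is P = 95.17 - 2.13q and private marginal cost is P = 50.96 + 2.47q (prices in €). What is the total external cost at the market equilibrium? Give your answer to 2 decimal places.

€122.11

Market equilibrium (private): 50.96 + 2.47q = 95.17 - 2.13q → q_m = 9.6109.
Total external cost = ∫₀^{q_m} (9.87 + 0.59q) dq = 9.87×9.6109 + ½×0.59×9.6109² = 122.1086.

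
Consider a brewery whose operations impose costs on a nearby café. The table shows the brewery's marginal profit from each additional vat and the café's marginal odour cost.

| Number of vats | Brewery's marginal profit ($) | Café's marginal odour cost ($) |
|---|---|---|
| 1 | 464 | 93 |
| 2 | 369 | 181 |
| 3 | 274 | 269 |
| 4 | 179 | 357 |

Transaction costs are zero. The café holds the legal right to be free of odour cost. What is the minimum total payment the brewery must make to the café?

Efficient level: marginal profit ≥ marginal odour cost through level 3, so k* = 3.
With the café holding the right, the brewery must at least compensate total damage at k*: 93 + 181 + 269 = 543.

$543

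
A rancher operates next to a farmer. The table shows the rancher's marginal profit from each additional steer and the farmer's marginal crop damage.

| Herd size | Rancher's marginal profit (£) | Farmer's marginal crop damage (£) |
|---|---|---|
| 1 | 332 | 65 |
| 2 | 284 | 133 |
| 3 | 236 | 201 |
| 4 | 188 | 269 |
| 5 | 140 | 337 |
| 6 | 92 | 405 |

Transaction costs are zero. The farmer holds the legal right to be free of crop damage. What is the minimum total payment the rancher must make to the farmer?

£399

Efficient level: marginal profit ≥ marginal crop damage through level 3, so k* = 3.
With the farmer holding the right, the rancher must at least compensate total damage at k*: 65 + 133 + 201 = 399.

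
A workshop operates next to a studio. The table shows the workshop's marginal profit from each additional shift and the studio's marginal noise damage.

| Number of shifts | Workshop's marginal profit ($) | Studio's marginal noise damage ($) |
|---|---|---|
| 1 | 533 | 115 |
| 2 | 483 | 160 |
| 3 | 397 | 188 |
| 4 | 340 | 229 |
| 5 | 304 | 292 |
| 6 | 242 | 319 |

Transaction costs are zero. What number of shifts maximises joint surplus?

5

Bargaining reaches the level where marginal profit last exceeds marginal noise damage.
That holds through level 5 (304 ≥ 292) but not at 6 (242 < 319).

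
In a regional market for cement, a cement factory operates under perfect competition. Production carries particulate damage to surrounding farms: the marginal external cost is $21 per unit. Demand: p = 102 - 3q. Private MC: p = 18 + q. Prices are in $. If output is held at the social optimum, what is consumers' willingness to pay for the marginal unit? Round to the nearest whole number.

Social marginal cost = private MC + MEC = 39 + q.
Set SMC = demand: 39 + q = 102 - 3q → q* = 15.7500.
Consumer price on the demand curve at q*: 102 − 3×15.7500 = 54.7500.

P = $55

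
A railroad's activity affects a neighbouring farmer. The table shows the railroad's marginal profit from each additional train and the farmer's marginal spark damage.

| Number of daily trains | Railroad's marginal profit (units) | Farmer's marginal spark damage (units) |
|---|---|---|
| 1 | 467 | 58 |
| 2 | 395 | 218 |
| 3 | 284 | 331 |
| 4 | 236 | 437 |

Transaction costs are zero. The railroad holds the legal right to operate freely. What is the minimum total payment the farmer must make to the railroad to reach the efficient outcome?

520

Left alone the railroad would choose level 4 (marginal profit stays positive).
Efficient level: k* = 2 (marginal profit ≥ marginal spark damage through 2).
The farmer must at least cover the railroad's forgone profit from cutting 4→2: 284 + 236 = 520.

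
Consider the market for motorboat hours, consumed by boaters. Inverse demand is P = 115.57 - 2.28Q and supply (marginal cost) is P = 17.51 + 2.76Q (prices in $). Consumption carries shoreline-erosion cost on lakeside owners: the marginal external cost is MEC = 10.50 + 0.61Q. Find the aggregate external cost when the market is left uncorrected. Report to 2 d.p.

$319.75

Market equilibrium (private): 17.51 + 2.76Q = 115.57 - 2.28Q → Q_m = 19.4563.
Total external cost = ∫₀^{Q_m} (10.50 + 0.61Q) dQ = 10.50×19.4563 + ½×0.61×19.4563² = 319.7482.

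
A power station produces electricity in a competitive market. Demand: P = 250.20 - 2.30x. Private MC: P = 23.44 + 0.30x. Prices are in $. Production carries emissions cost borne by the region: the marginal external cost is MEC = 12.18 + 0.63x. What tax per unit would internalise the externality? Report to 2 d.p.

tax = $54.03 per unit

Social marginal cost = private MC + MEC = 35.62 + 0.93x.
Set SMC = demand: 35.62 + 0.93x = 250.20 - 2.30x → x* = 66.4334.
The Pigouvian tax equals MEC at x*: 12.18 + 0.63×66.4334 = 54.0330.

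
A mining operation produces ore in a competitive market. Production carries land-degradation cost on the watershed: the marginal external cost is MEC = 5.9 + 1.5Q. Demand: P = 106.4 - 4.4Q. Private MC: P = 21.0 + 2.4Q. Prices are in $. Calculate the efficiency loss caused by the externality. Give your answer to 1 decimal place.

Market equilibrium (private): 21.0 + 2.4Q = 106.4 - 4.4Q → Q_m = 12.5588.
Social marginal cost = private MC + MEC = 26.9 + 3.9Q.
Set SMC = demand: 26.9 + 3.9Q = 106.4 - 4.4Q → Q* = 9.5783.
The loss is the area between SMC and demand from Q* to Q_m; with linear curves that's a triangle of height MEC(Q_m).
DWL = ½ × 2.9805 × 24.7382 = 36.8661.

DWL = $36.9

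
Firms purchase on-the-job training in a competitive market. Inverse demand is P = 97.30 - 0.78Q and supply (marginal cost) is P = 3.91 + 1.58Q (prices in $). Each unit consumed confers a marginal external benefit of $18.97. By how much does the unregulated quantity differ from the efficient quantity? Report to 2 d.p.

8.04 units

Market equilibrium (private): 3.91 + 1.58Q = 97.30 - 0.78Q → Q_m = 39.5720.
Social marginal benefit = demand + MEB = 116.27 - 0.78Q.
Set SMB = MC: 116.27 - 0.78Q = 3.91 + 1.58Q → Q* = 47.6102.
Gap = |39.5720 − 47.6102| = 8.0382.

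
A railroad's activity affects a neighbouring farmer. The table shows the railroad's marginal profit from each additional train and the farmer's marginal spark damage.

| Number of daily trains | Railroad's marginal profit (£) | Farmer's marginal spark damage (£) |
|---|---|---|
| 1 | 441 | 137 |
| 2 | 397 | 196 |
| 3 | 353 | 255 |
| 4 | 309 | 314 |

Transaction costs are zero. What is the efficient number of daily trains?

3

Bargaining reaches the level where marginal profit last exceeds marginal spark damage.
That holds through level 3 (353 ≥ 255) but not at 4 (309 < 314).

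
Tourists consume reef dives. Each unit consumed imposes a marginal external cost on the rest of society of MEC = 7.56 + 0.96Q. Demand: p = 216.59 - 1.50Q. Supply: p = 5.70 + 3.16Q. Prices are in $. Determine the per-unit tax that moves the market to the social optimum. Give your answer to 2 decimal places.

Social marginal benefit = demand − MEC = 209.03 - 2.46Q.
Set SMB = MC: 209.03 - 2.46Q = 5.70 + 3.16Q → Q* = 36.1797.
The Pigouvian tax equals MEC at Q*: 7.56 + 0.96×36.1797 = 42.2925.

tax = $42.29 per unit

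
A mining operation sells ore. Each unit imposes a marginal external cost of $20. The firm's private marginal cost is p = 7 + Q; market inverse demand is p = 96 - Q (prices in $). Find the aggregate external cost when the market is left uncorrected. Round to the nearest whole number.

$890

Market equilibrium (private): 7 + Q = 96 - Q → Q_m = 44.5000.
Total external cost = MEC × Q_m = 20 × 44.5000 = 890.0000.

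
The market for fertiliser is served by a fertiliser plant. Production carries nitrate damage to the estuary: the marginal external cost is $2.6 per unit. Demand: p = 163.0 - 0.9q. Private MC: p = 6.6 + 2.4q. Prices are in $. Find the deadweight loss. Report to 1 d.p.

DWL = $1.0

Market equilibrium (private): 6.6 + 2.4q = 163.0 - 0.9q → q_m = 47.3939.
Social marginal cost = private MC + MEC = 9.2 + 2.4q.
Set SMC = demand: 9.2 + 2.4q = 163.0 - 0.9q → q* = 46.6061.
Height of the DWL triangle at q_m is SMC(q_m) − demand(q_m) = MEC(q_m) = 2.6000.
DWL = ½ × 0.7878 × 2.6000 = 1.0241.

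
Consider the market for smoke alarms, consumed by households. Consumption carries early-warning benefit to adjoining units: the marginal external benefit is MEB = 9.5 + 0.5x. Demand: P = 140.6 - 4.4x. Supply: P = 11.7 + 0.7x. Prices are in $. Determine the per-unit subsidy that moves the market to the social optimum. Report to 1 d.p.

Social marginal benefit = demand + MEB = 150.1 - 3.9x.
Set SMB = MC: 150.1 - 3.9x = 11.7 + 0.7x → x* = 30.0870.
The Pigouvian subsidy equals MEB at x*: 9.5 + 0.5×30.0870 = 24.5435.

subsidy = $24.5 per unit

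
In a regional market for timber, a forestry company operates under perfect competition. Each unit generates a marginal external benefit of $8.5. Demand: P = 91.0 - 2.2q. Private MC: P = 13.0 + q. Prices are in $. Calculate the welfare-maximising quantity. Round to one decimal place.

q* = 27.0

Social marginal cost = private MC − MEB = 4.5 + q.
Set SMC = demand: 4.5 + q = 91.0 - 2.2q → q* = 27.0313.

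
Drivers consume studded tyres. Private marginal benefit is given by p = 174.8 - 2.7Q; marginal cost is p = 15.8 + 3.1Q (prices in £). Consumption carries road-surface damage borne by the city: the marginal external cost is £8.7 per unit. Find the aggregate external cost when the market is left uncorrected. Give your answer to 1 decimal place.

£238.5

Market equilibrium (private): 15.8 + 3.1Q = 174.8 - 2.7Q → Q_m = 27.4138.
Total external cost = MEC × Q_m = 8.7 × 27.4138 = 238.5001.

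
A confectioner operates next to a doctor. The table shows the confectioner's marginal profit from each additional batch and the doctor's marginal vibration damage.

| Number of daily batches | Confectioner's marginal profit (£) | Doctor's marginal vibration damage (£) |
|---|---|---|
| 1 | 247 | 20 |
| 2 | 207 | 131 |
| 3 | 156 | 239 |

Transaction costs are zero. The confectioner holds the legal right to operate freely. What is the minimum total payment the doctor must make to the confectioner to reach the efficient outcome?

Left alone the confectioner would choose level 3 (marginal profit stays positive).
Efficient level: k* = 2 (marginal profit ≥ marginal vibration damage through 2).
The doctor must at least cover the confectioner's forgone profit from cutting 3→2: 156 = 156.

£156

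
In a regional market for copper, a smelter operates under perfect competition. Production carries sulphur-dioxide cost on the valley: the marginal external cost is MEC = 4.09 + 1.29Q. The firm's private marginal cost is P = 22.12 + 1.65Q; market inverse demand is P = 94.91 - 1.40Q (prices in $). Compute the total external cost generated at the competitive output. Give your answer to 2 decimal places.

$464.98

Market equilibrium (private): 22.12 + 1.65Q = 94.91 - 1.40Q → Q_m = 23.8656.
Total external cost = ∫₀^{Q_m} (4.09 + 1.29Q) dQ = 4.09×23.8656 + ½×1.29×23.8656² = 464.9809.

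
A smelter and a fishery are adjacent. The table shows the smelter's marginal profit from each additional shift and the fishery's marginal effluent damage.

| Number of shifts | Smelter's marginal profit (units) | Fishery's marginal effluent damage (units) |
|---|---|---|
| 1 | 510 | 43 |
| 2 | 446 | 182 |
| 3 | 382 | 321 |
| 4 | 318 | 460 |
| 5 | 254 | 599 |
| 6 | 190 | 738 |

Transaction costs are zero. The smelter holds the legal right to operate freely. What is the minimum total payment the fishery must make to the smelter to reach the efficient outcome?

Left alone the smelter would choose level 6 (marginal profit stays positive).
Efficient level: k* = 3 (marginal profit ≥ marginal effluent damage through 3).
The fishery must at least cover the smelter's forgone profit from cutting 6→3: 318 + 254 + 190 = 762.

762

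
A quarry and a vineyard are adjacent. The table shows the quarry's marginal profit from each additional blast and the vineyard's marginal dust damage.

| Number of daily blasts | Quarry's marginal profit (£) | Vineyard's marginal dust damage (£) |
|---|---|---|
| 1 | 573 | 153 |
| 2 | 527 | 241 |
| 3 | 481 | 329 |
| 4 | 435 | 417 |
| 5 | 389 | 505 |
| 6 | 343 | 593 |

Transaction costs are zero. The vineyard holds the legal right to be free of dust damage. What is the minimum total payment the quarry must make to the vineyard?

£1140

Efficient level: marginal profit ≥ marginal dust damage through level 4, so k* = 4.
With the vineyard holding the right, the quarry must at least compensate total damage at k*: 153 + 241 + 329 + 417 = 1140.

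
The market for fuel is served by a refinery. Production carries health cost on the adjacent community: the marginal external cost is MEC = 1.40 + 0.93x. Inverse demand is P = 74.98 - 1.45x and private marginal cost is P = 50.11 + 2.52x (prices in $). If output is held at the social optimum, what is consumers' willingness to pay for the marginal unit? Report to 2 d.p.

P = $68.03

Social marginal cost = private MC + MEC = 51.51 + 3.45x.
Set SMC = demand: 51.51 + 3.45x = 74.98 - 1.45x → x* = 4.7898.
Consumer price on the demand curve at x*: 74.98 − 1.45×4.7898 = 68.0348.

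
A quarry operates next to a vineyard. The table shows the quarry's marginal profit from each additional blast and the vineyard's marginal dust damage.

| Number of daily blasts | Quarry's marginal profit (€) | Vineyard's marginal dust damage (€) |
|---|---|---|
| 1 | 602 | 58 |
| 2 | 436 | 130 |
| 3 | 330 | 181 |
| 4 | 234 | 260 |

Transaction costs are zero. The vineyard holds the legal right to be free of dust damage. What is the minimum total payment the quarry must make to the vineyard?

Efficient level: marginal profit ≥ marginal dust damage through level 3, so k* = 3.
With the vineyard holding the right, the quarry must at least compensate total damage at k*: 58 + 130 + 181 = 369.

€369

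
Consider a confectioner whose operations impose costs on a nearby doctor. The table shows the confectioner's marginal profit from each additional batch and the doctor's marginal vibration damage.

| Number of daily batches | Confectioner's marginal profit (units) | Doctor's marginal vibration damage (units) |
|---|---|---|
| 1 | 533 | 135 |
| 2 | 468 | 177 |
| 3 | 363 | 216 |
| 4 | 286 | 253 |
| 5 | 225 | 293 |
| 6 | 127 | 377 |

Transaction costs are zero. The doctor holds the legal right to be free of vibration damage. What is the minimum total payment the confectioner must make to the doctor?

Efficient level: marginal profit ≥ marginal vibration damage through level 4, so k* = 4.
With the doctor holding the right, the confectioner must at least compensate total damage at k*: 135 + 177 + 216 + 253 = 781.

781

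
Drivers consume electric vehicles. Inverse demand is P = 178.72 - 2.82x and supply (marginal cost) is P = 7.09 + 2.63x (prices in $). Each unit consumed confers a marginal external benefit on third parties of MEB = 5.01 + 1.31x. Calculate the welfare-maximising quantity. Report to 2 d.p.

x* = 42.67

Social marginal benefit = demand + MEB = 183.73 - 1.51x.
Set SMB = MC: 183.73 - 1.51x = 7.09 + 2.63x → x* = 42.6667.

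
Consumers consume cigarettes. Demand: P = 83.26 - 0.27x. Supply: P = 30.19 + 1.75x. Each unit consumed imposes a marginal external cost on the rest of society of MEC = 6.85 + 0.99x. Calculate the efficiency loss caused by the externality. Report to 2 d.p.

Market equilibrium (private): 30.19 + 1.75x = 83.26 - 0.27x → x_m = 26.2723.
Social marginal benefit = demand − MEC = 76.41 - 1.26x.
Set SMB = MC: 76.41 - 1.26x = 30.19 + 1.75x → x* = 15.3555.
Between x* and x_m the wedge MC − SMB runs linearly from 0 to MEC(x_m), so the loss is a triangle.
DWL = ½ × 10.9168 × 32.8596 = 179.3608.

DWL = 179.36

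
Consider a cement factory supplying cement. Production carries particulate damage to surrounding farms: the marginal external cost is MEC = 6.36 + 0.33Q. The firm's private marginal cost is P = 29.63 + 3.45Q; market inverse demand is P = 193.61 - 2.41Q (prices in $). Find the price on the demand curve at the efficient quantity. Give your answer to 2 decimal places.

Social marginal cost = private MC + MEC = 35.99 + 3.78Q.
Set SMC = demand: 35.99 + 3.78Q = 193.61 - 2.41Q → Q* = 25.4637.
Consumer price on the demand curve at Q*: 193.61 − 2.41×25.4637 = 132.2425.

P = $132.24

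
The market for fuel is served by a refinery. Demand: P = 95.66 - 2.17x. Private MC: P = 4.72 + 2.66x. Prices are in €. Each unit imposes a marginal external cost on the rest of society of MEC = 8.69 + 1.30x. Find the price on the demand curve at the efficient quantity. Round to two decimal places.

P = €66.54

Social marginal cost = private MC + MEC = 13.41 + 3.96x.
Set SMC = demand: 13.41 + 3.96x = 95.66 - 2.17x → x* = 13.4176.
Consumer price on the demand curve at x*: 95.66 − 2.17×13.4176 = 66.5438.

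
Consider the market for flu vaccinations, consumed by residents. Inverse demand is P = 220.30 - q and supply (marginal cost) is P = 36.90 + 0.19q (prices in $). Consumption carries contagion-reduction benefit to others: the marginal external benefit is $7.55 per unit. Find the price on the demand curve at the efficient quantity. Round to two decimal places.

P = $59.84

Social marginal benefit = demand + MEB = 227.85 - q.
Set SMB = MC: 227.85 - q = 36.90 + 0.19q → q* = 160.4622.
Consumer price on the demand curve at q*: 220.30 − 1.00×160.4622 = 59.8378.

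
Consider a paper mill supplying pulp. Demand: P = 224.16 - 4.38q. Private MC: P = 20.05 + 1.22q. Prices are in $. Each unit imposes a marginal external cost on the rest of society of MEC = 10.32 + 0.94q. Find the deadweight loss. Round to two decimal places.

Market equilibrium (private): 20.05 + 1.22q = 224.16 - 4.38q → q_m = 36.4482.
Social marginal cost = private MC + MEC = 30.37 + 2.16q.
Set SMC = demand: 30.37 + 2.16q = 224.16 - 4.38q → q* = 29.6315.
Between q* and q_m the wedge SMC − demand runs linearly from 0 to MEC(q_m), so the loss is a triangle.
DWL = ½ × 6.8167 × 44.5813 = 151.9487.

DWL = $151.95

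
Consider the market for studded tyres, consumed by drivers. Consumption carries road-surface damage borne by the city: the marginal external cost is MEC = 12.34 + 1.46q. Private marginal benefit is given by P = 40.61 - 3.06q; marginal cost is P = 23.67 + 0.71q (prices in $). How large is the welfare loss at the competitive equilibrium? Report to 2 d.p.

DWL = $34.15

Market equilibrium (private): 23.67 + 0.71q = 40.61 - 3.06q → q_m = 4.4934.
Social marginal benefit = demand − MEC = 28.27 - 4.52q.
Set SMB = MC: 28.27 - 4.52q = 23.67 + 0.71q → q* = 0.8795.
Height of the DWL triangle at q_m is MC(q_m) − SMB(q_m) = MEC(q_m) = 18.9003.
DWL = ½ × 3.6139 × 18.9003 = 34.1519.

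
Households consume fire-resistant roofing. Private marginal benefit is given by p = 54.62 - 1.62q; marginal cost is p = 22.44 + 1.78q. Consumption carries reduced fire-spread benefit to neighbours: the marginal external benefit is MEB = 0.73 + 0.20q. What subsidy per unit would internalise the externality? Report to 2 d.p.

Social marginal benefit = demand + MEB = 55.35 - 1.42q.
Set SMB = MC: 55.35 - 1.42q = 22.44 + 1.78q → q* = 10.2844.
The Pigouvian subsidy equals MEB at q*: 0.73 + 0.20×10.2844 = 2.7869.

subsidy = 2.79 per unit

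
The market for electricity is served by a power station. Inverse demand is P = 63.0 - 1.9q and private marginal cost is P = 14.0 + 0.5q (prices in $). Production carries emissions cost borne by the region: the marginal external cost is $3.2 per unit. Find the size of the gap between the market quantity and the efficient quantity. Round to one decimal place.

1.3 units

Market equilibrium (private): 14.0 + 0.5q = 63.0 - 1.9q → q_m = 20.4167.
Social marginal cost = private MC + MEC = 17.2 + 0.5q.
Set SMC = demand: 17.2 + 0.5q = 63.0 - 1.9q → q* = 19.0833.
Gap = |20.4167 − 19.0833| = 1.3334.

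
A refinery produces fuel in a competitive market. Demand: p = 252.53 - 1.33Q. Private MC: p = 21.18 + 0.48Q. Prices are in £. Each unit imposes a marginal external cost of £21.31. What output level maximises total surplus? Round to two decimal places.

Social marginal cost = private MC + MEC = 42.49 + 0.48Q.
Set SMC = demand: 42.49 + 0.48Q = 252.53 - 1.33Q → Q* = 116.0442.

Q* = 116.04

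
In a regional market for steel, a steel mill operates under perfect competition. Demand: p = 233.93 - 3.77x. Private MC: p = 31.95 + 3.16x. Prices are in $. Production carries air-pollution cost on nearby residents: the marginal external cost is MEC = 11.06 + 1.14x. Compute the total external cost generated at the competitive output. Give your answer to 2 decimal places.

Market equilibrium (private): 31.95 + 3.16x = 233.93 - 3.77x → x_m = 29.1457.
Total external cost = ∫₀^{x_m} (11.06 + 1.14x) dx = 11.06×29.1457 + ½×1.14×29.1457² = 806.5504.

$806.55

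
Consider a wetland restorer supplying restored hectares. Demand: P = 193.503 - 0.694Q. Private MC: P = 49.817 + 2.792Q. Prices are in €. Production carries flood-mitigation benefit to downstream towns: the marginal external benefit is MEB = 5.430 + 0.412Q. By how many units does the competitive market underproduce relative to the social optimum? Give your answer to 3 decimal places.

Market equilibrium (private): 49.817 + 2.792Q = 193.503 - 0.694Q → Q_m = 41.2180.
Social marginal cost = private MC − MEB = 44.387 + 2.380Q.
Set SMC = demand: 44.387 + 2.380Q = 193.503 - 0.694Q → Q* = 48.5088.
Gap = |41.2180 − 48.5088| = 7.2908.

7.291 units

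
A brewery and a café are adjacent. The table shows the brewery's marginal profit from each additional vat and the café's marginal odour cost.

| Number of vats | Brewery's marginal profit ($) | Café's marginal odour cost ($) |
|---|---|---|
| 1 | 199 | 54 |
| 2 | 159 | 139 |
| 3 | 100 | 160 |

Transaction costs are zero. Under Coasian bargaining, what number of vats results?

2

Bargaining reaches the level where marginal profit last exceeds marginal odour cost.
That holds through level 2 (159 ≥ 139) but not at 3 (100 < 160).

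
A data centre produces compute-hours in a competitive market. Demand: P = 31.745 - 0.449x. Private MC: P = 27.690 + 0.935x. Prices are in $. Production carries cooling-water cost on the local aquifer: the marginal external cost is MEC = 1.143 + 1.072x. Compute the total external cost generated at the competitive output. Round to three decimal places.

$7.950

Market equilibrium (private): 27.690 + 0.935x = 31.745 - 0.449x → x_m = 2.9299.
Total external cost = ∫₀^{x_m} (1.143 + 1.072x) dx = 1.143×2.9299 + ½×1.072×2.9299² = 7.9501.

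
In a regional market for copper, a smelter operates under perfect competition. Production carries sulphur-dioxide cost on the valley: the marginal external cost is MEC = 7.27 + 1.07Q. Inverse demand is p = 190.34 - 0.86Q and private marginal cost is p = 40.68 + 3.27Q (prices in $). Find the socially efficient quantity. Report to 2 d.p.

Q* = 27.38

Social marginal cost = private MC + MEC = 47.95 + 4.34Q.
Set SMC = demand: 47.95 + 4.34Q = 190.34 - 0.86Q → Q* = 27.3827.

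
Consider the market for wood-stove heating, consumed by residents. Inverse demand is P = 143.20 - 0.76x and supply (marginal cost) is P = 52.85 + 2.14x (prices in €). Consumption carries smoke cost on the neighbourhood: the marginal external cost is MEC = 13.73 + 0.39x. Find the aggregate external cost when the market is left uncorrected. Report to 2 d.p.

Market equilibrium (private): 52.85 + 2.14x = 143.20 - 0.76x → x_m = 31.1552.
Total external cost = ∫₀^{x_m} (13.73 + 0.39x) dx = 13.73×31.1552 + ½×0.39×31.1552² = 617.0370.

€617.04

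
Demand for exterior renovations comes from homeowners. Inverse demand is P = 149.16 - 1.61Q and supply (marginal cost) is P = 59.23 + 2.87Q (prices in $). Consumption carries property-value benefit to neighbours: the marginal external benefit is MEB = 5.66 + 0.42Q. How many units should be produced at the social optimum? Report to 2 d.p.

Social marginal benefit = demand + MEB = 154.82 - 1.19Q.
Set SMB = MC: 154.82 - 1.19Q = 59.23 + 2.87Q → Q* = 23.5443.

Q* = 23.54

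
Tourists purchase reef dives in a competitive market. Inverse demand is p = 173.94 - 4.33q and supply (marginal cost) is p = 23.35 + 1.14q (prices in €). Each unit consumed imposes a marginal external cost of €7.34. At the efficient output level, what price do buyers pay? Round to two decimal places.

P = €60.54

Social marginal benefit = demand − MEC = 166.60 - 4.33q.
Set SMB = MC: 166.60 - 4.33q = 23.35 + 1.14q → q* = 26.1883.
Consumer price on the demand curve at q*: 173.94 − 4.33×26.1883 = 60.5447.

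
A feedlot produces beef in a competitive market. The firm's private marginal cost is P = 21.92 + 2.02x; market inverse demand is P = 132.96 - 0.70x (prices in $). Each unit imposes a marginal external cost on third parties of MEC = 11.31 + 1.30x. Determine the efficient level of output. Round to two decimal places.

x* = 24.81

Social marginal cost = private MC + MEC = 33.23 + 3.32x.
Set SMC = demand: 33.23 + 3.32x = 132.96 - 0.70x → x* = 24.8085.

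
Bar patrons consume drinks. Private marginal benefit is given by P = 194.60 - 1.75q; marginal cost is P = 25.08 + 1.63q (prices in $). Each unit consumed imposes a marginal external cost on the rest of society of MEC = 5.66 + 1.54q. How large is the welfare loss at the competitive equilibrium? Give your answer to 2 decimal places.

DWL = $698.36

Market equilibrium (private): 25.08 + 1.63q = 194.60 - 1.75q → q_m = 50.1538.
Social marginal benefit = demand − MEC = 188.94 - 3.29q.
Set SMB = MC: 188.94 - 3.29q = 25.08 + 1.63q → q* = 33.3049.
The welfare-loss triangle has base |q_m − q*| and height MEC(q_m) (the vertical gap between SMB and MC is zero at q* and MEC at q_m).
DWL = ½ × 16.8489 × 82.8969 = 698.3608.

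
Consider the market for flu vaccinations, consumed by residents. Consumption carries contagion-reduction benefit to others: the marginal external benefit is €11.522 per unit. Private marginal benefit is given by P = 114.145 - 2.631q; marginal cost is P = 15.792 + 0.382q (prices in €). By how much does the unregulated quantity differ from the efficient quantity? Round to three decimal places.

Market equilibrium (private): 15.792 + 0.382q = 114.145 - 2.631q → q_m = 32.6429.
Social marginal benefit = demand + MEB = 125.667 - 2.631q.
Set SMB = MC: 125.667 - 2.631q = 15.792 + 0.382q → q* = 36.4670.
Gap = |32.6429 − 36.4670| = 3.8241.

3.824 units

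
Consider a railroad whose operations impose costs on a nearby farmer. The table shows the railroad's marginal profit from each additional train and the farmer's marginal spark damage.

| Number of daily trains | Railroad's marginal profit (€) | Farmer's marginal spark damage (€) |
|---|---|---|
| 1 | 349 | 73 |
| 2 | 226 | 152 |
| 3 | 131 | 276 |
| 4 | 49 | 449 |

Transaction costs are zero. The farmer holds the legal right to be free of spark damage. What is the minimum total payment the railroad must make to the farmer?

€225

Efficient level: marginal profit ≥ marginal spark damage through level 2, so k* = 2.
With the farmer holding the right, the railroad must at least compensate total damage at k*: 73 + 152 = 225.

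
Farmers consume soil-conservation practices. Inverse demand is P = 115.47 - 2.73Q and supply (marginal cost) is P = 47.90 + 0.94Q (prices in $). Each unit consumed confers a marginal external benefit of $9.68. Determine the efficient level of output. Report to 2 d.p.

Q* = 21.05

Social marginal benefit = demand + MEB = 125.15 - 2.73Q.
Set SMB = MC: 125.15 - 2.73Q = 47.90 + 0.94Q → Q* = 21.0490.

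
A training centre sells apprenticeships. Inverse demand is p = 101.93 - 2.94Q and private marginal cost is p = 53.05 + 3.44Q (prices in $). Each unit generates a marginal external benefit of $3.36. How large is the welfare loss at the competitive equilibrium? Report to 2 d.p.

Market equilibrium (private): 53.05 + 3.44Q = 101.93 - 2.94Q → Q_m = 7.6614.
Social marginal cost = private MC − MEB = 49.69 + 3.44Q.
Set SMC = demand: 49.69 + 3.44Q = 101.93 - 2.94Q → Q* = 8.1881.
The loss is the area between SMC and demand from Q* to Q_m; with linear curves that's a triangle of height MEB(Q_m).
DWL = ½ × 0.5267 × 3.3600 = 0.8849.

DWL = $0.88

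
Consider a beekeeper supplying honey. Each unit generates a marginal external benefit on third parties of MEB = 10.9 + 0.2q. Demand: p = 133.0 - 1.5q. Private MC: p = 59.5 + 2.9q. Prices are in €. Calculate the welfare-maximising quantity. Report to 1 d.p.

q* = 20.1

Social marginal cost = private MC − MEB = 48.6 + 2.7q.
Set SMC = demand: 48.6 + 2.7q = 133.0 - 1.5q → q* = 20.0952.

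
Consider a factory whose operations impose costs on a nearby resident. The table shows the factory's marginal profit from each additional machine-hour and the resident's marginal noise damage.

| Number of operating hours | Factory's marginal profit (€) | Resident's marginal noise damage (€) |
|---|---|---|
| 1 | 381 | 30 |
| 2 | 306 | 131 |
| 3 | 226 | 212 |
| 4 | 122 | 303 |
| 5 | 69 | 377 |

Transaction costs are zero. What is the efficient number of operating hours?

3

Bargaining reaches the level where marginal profit last exceeds marginal noise damage.
That holds through level 3 (226 ≥ 212) but not at 4 (122 < 303).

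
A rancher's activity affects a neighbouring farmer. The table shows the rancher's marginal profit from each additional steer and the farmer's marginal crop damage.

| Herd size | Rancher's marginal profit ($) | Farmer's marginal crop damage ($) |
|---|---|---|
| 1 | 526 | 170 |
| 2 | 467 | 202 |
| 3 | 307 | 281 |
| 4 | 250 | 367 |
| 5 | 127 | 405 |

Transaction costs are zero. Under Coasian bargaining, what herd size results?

Bargaining reaches the level where marginal profit last exceeds marginal crop damage.
That holds through level 3 (307 ≥ 281) but not at 4 (250 < 367).

3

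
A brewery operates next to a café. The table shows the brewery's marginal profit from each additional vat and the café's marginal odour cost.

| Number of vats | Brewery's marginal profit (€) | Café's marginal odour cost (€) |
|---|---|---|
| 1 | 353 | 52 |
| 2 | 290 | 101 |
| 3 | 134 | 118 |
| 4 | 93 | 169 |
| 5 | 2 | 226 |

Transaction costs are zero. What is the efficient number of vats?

3

Bargaining reaches the level where marginal profit last exceeds marginal odour cost.
That holds through level 3 (134 ≥ 118) but not at 4 (93 < 169).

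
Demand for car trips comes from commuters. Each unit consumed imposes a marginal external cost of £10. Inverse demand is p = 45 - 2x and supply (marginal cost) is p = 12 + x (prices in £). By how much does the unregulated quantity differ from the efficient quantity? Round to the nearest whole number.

3 units

Market equilibrium (private): 12 + x = 45 - 2x → x_m = 11.0000.
Social marginal benefit = demand − MEC = 35 - 2x.
Set SMB = MC: 35 - 2x = 12 + x → x* = 7.6667.
Gap = |11.0000 − 7.6667| = 3.3333.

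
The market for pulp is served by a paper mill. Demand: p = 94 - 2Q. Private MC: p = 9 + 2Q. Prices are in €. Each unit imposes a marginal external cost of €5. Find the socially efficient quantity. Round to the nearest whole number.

Social marginal cost = private MC + MEC = 14 + 2Q.
Set SMC = demand: 14 + 2Q = 94 - 2Q → Q* = 20.0000.

Q* = 20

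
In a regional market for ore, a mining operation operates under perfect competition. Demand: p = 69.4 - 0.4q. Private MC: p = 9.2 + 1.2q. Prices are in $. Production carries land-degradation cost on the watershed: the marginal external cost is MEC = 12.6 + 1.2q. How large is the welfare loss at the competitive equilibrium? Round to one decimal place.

DWL = $595.5

Market equilibrium (private): 9.2 + 1.2q = 69.4 - 0.4q → q_m = 37.6250.
Social marginal cost = private MC + MEC = 21.8 + 2.4q.
Set SMC = demand: 21.8 + 2.4q = 69.4 - 0.4q → q* = 17.0000.
The loss is the area between SMC and demand from q* to q_m; with linear curves that's a triangle of height MEC(q_m).
DWL = ½ × 20.6250 × 57.7500 = 595.5469.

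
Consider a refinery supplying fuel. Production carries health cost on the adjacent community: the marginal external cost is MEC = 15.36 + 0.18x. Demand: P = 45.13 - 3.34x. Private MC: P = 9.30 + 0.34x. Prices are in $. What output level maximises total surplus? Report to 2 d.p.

Social marginal cost = private MC + MEC = 24.66 + 0.52x.
Set SMC = demand: 24.66 + 0.52x = 45.13 - 3.34x → x* = 5.3031.

x* = 5.30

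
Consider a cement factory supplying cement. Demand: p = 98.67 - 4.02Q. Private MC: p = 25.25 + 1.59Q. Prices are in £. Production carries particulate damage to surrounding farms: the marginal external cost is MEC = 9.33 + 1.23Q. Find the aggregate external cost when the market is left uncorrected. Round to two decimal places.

Market equilibrium (private): 25.25 + 1.59Q = 98.67 - 4.02Q → Q_m = 13.0873.
Total external cost = ∫₀^{Q_m} (9.33 + 1.23Q) dQ = 9.33×13.0873 + ½×1.23×13.0873² = 227.4401.

£227.44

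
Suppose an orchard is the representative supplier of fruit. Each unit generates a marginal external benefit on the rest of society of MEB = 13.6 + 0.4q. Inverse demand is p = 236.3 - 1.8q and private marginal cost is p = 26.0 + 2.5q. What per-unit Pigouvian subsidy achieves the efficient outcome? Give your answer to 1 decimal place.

Social marginal cost = private MC − MEB = 12.4 + 2.1q.
Set SMC = demand: 12.4 + 2.1q = 236.3 - 1.8q → q* = 57.4103.
The Pigouvian subsidy equals MEB at q*: 13.6 + 0.4×57.4103 = 36.5641.

subsidy = 36.6 per unit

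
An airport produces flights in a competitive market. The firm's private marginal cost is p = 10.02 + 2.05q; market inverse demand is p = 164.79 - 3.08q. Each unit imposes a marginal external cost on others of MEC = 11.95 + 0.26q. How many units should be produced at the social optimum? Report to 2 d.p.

Social marginal cost = private MC + MEC = 21.97 + 2.31q.
Set SMC = demand: 21.97 + 2.31q = 164.79 - 3.08q → q* = 26.4972.

q* = 26.50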